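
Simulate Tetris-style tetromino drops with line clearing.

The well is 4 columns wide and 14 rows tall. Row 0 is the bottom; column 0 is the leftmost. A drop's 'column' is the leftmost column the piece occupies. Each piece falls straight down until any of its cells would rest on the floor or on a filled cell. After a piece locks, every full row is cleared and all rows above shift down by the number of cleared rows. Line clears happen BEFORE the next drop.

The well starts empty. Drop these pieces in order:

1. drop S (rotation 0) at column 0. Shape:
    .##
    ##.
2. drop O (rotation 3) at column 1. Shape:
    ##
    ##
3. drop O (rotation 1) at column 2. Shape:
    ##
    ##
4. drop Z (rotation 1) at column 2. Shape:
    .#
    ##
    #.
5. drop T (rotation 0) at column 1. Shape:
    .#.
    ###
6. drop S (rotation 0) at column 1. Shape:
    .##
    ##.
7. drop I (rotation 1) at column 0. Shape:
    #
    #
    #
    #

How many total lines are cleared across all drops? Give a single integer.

Drop 1: S rot0 at col 0 lands with bottom-row=0; cleared 0 line(s) (total 0); column heights now [1 2 2 0], max=2
Drop 2: O rot3 at col 1 lands with bottom-row=2; cleared 0 line(s) (total 0); column heights now [1 4 4 0], max=4
Drop 3: O rot1 at col 2 lands with bottom-row=4; cleared 0 line(s) (total 0); column heights now [1 4 6 6], max=6
Drop 4: Z rot1 at col 2 lands with bottom-row=6; cleared 0 line(s) (total 0); column heights now [1 4 8 9], max=9
Drop 5: T rot0 at col 1 lands with bottom-row=9; cleared 0 line(s) (total 0); column heights now [1 10 11 10], max=11
Drop 6: S rot0 at col 1 lands with bottom-row=11; cleared 0 line(s) (total 0); column heights now [1 12 13 13], max=13
Drop 7: I rot1 at col 0 lands with bottom-row=1; cleared 0 line(s) (total 0); column heights now [5 12 13 13], max=13

Answer: 0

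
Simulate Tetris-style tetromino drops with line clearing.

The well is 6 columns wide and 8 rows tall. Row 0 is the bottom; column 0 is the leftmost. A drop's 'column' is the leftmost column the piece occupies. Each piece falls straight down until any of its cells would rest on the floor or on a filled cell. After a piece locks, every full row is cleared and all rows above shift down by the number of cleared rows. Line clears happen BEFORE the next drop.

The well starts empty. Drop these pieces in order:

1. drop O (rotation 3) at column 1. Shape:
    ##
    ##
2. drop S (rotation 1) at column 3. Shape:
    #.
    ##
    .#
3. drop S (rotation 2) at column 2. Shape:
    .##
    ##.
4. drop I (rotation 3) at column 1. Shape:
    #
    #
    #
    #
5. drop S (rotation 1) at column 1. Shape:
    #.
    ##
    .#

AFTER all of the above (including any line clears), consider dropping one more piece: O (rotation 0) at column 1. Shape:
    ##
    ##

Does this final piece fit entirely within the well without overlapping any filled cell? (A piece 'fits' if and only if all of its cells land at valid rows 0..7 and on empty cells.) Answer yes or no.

Drop 1: O rot3 at col 1 lands with bottom-row=0; cleared 0 line(s) (total 0); column heights now [0 2 2 0 0 0], max=2
Drop 2: S rot1 at col 3 lands with bottom-row=0; cleared 0 line(s) (total 0); column heights now [0 2 2 3 2 0], max=3
Drop 3: S rot2 at col 2 lands with bottom-row=3; cleared 0 line(s) (total 0); column heights now [0 2 4 5 5 0], max=5
Drop 4: I rot3 at col 1 lands with bottom-row=2; cleared 0 line(s) (total 0); column heights now [0 6 4 5 5 0], max=6
Drop 5: S rot1 at col 1 lands with bottom-row=5; cleared 0 line(s) (total 0); column heights now [0 8 7 5 5 0], max=8
Test piece O rot0 at col 1 (width 2): heights before test = [0 8 7 5 5 0]; fits = False

Answer: no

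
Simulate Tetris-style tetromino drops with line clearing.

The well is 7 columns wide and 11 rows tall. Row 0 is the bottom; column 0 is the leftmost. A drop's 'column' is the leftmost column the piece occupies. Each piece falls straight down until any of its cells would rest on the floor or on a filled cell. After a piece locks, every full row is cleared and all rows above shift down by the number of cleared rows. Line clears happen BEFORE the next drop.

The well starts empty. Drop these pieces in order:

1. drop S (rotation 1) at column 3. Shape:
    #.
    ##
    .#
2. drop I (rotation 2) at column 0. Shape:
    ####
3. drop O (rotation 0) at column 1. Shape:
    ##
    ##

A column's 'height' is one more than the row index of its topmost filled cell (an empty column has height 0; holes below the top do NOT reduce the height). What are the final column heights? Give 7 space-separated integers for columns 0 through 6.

Answer: 4 6 6 4 2 0 0

Derivation:
Drop 1: S rot1 at col 3 lands with bottom-row=0; cleared 0 line(s) (total 0); column heights now [0 0 0 3 2 0 0], max=3
Drop 2: I rot2 at col 0 lands with bottom-row=3; cleared 0 line(s) (total 0); column heights now [4 4 4 4 2 0 0], max=4
Drop 3: O rot0 at col 1 lands with bottom-row=4; cleared 0 line(s) (total 0); column heights now [4 6 6 4 2 0 0], max=6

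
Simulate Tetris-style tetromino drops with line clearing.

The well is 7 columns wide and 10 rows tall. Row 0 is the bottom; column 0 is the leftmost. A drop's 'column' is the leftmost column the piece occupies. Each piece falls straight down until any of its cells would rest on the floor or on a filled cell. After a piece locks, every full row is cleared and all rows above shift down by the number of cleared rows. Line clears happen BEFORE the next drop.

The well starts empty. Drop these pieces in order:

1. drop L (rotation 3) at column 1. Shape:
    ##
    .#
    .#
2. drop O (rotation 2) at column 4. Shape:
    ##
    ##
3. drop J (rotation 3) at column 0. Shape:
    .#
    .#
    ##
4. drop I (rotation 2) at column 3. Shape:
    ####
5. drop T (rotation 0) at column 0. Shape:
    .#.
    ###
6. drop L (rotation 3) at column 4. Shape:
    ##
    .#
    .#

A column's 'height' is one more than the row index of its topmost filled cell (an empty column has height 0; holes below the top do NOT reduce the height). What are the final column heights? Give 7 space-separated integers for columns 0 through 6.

Answer: 7 8 7 3 6 6 3

Derivation:
Drop 1: L rot3 at col 1 lands with bottom-row=0; cleared 0 line(s) (total 0); column heights now [0 3 3 0 0 0 0], max=3
Drop 2: O rot2 at col 4 lands with bottom-row=0; cleared 0 line(s) (total 0); column heights now [0 3 3 0 2 2 0], max=3
Drop 3: J rot3 at col 0 lands with bottom-row=3; cleared 0 line(s) (total 0); column heights now [4 6 3 0 2 2 0], max=6
Drop 4: I rot2 at col 3 lands with bottom-row=2; cleared 0 line(s) (total 0); column heights now [4 6 3 3 3 3 3], max=6
Drop 5: T rot0 at col 0 lands with bottom-row=6; cleared 0 line(s) (total 0); column heights now [7 8 7 3 3 3 3], max=8
Drop 6: L rot3 at col 4 lands with bottom-row=3; cleared 0 line(s) (total 0); column heights now [7 8 7 3 6 6 3], max=8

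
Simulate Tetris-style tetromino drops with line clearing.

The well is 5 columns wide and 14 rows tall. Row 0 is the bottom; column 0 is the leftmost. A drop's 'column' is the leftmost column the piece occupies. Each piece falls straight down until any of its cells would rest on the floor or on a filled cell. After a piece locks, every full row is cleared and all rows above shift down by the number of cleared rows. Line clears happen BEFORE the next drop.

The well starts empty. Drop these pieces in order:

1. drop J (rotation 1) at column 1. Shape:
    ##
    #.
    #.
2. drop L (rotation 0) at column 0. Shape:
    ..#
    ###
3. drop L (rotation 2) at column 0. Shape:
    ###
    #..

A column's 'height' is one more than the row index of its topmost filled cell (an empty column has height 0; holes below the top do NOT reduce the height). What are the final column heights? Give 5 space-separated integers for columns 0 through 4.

Drop 1: J rot1 at col 1 lands with bottom-row=0; cleared 0 line(s) (total 0); column heights now [0 3 3 0 0], max=3
Drop 2: L rot0 at col 0 lands with bottom-row=3; cleared 0 line(s) (total 0); column heights now [4 4 5 0 0], max=5
Drop 3: L rot2 at col 0 lands with bottom-row=4; cleared 0 line(s) (total 0); column heights now [6 6 6 0 0], max=6

Answer: 6 6 6 0 0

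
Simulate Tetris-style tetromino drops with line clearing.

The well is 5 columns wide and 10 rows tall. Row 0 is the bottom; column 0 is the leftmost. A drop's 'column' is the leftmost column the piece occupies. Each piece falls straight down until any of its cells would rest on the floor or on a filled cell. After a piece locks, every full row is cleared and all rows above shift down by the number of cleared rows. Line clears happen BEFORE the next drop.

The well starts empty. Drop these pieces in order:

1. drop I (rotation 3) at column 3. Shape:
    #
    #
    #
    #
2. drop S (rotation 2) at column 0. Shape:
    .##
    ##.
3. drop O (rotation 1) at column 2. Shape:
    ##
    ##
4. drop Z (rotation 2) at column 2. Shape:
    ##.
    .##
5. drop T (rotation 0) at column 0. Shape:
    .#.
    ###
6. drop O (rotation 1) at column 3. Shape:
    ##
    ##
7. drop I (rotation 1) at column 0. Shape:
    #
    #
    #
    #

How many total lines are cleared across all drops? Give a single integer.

Answer: 1

Derivation:
Drop 1: I rot3 at col 3 lands with bottom-row=0; cleared 0 line(s) (total 0); column heights now [0 0 0 4 0], max=4
Drop 2: S rot2 at col 0 lands with bottom-row=0; cleared 0 line(s) (total 0); column heights now [1 2 2 4 0], max=4
Drop 3: O rot1 at col 2 lands with bottom-row=4; cleared 0 line(s) (total 0); column heights now [1 2 6 6 0], max=6
Drop 4: Z rot2 at col 2 lands with bottom-row=6; cleared 0 line(s) (total 0); column heights now [1 2 8 8 7], max=8
Drop 5: T rot0 at col 0 lands with bottom-row=8; cleared 0 line(s) (total 0); column heights now [9 10 9 8 7], max=10
Drop 6: O rot1 at col 3 lands with bottom-row=8; cleared 1 line(s) (total 1); column heights now [1 9 8 9 9], max=9
Drop 7: I rot1 at col 0 lands with bottom-row=1; cleared 0 line(s) (total 1); column heights now [5 9 8 9 9], max=9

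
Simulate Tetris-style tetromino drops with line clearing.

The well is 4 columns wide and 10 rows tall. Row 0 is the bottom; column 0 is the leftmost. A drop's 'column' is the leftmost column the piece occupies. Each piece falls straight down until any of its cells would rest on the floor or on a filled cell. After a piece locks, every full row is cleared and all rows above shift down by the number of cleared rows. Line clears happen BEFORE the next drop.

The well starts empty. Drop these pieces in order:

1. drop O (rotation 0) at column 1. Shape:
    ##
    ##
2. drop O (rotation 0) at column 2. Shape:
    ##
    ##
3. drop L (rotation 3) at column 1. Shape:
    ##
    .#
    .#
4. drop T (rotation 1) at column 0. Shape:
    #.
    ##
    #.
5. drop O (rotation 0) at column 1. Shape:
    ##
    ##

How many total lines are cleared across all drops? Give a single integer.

Answer: 0

Derivation:
Drop 1: O rot0 at col 1 lands with bottom-row=0; cleared 0 line(s) (total 0); column heights now [0 2 2 0], max=2
Drop 2: O rot0 at col 2 lands with bottom-row=2; cleared 0 line(s) (total 0); column heights now [0 2 4 4], max=4
Drop 3: L rot3 at col 1 lands with bottom-row=4; cleared 0 line(s) (total 0); column heights now [0 7 7 4], max=7
Drop 4: T rot1 at col 0 lands with bottom-row=6; cleared 0 line(s) (total 0); column heights now [9 8 7 4], max=9
Drop 5: O rot0 at col 1 lands with bottom-row=8; cleared 0 line(s) (total 0); column heights now [9 10 10 4], max=10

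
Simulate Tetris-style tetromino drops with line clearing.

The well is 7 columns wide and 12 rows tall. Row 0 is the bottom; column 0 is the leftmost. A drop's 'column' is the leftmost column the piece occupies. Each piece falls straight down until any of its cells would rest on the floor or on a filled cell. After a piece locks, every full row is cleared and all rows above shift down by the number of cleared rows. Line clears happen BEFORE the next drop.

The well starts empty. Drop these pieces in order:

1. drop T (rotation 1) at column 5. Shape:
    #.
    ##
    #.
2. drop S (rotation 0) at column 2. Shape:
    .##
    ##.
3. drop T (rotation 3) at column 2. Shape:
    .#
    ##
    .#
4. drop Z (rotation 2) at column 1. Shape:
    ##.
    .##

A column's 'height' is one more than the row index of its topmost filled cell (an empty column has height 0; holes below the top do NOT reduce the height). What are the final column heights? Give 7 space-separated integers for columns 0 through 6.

Drop 1: T rot1 at col 5 lands with bottom-row=0; cleared 0 line(s) (total 0); column heights now [0 0 0 0 0 3 2], max=3
Drop 2: S rot0 at col 2 lands with bottom-row=0; cleared 0 line(s) (total 0); column heights now [0 0 1 2 2 3 2], max=3
Drop 3: T rot3 at col 2 lands with bottom-row=2; cleared 0 line(s) (total 0); column heights now [0 0 4 5 2 3 2], max=5
Drop 4: Z rot2 at col 1 lands with bottom-row=5; cleared 0 line(s) (total 0); column heights now [0 7 7 6 2 3 2], max=7

Answer: 0 7 7 6 2 3 2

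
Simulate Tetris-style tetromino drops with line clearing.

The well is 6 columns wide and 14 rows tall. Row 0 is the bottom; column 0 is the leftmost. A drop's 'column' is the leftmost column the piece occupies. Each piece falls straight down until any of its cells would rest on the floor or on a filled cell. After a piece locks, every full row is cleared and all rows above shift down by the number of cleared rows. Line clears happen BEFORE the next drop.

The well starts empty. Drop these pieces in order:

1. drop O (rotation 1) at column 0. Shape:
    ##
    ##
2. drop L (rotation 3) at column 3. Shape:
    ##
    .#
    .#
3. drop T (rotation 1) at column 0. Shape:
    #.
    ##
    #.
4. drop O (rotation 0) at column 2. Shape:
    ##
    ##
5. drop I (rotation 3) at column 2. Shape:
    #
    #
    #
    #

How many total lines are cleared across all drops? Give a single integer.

Answer: 0

Derivation:
Drop 1: O rot1 at col 0 lands with bottom-row=0; cleared 0 line(s) (total 0); column heights now [2 2 0 0 0 0], max=2
Drop 2: L rot3 at col 3 lands with bottom-row=0; cleared 0 line(s) (total 0); column heights now [2 2 0 3 3 0], max=3
Drop 3: T rot1 at col 0 lands with bottom-row=2; cleared 0 line(s) (total 0); column heights now [5 4 0 3 3 0], max=5
Drop 4: O rot0 at col 2 lands with bottom-row=3; cleared 0 line(s) (total 0); column heights now [5 4 5 5 3 0], max=5
Drop 5: I rot3 at col 2 lands with bottom-row=5; cleared 0 line(s) (total 0); column heights now [5 4 9 5 3 0], max=9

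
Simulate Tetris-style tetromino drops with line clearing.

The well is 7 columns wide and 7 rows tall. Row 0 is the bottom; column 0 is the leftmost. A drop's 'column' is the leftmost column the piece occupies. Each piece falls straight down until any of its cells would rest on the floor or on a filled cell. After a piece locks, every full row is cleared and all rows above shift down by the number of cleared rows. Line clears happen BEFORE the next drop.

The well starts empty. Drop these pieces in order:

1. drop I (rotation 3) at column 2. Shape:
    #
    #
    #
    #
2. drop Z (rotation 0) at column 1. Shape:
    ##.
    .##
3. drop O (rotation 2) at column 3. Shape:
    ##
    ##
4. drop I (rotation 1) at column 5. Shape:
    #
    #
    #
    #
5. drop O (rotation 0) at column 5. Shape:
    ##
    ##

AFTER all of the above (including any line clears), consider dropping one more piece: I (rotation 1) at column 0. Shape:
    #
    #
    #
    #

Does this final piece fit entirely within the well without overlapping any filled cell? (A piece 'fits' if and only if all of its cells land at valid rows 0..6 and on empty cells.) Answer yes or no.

Answer: yes

Derivation:
Drop 1: I rot3 at col 2 lands with bottom-row=0; cleared 0 line(s) (total 0); column heights now [0 0 4 0 0 0 0], max=4
Drop 2: Z rot0 at col 1 lands with bottom-row=4; cleared 0 line(s) (total 0); column heights now [0 6 6 5 0 0 0], max=6
Drop 3: O rot2 at col 3 lands with bottom-row=5; cleared 0 line(s) (total 0); column heights now [0 6 6 7 7 0 0], max=7
Drop 4: I rot1 at col 5 lands with bottom-row=0; cleared 0 line(s) (total 0); column heights now [0 6 6 7 7 4 0], max=7
Drop 5: O rot0 at col 5 lands with bottom-row=4; cleared 0 line(s) (total 0); column heights now [0 6 6 7 7 6 6], max=7
Test piece I rot1 at col 0 (width 1): heights before test = [0 6 6 7 7 6 6]; fits = True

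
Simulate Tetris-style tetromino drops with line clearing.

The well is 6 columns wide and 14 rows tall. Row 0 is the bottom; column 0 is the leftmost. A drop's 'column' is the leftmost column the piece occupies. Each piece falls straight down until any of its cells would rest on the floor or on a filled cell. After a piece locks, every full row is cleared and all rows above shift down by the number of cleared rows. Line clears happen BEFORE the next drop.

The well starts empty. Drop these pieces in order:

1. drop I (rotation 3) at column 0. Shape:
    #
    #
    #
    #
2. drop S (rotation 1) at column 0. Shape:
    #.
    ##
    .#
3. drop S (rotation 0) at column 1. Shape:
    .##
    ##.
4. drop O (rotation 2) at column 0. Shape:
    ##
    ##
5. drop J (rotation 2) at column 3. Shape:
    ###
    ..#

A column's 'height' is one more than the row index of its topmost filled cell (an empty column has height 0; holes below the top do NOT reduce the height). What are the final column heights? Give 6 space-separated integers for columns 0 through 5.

Answer: 8 8 7 8 8 8

Derivation:
Drop 1: I rot3 at col 0 lands with bottom-row=0; cleared 0 line(s) (total 0); column heights now [4 0 0 0 0 0], max=4
Drop 2: S rot1 at col 0 lands with bottom-row=3; cleared 0 line(s) (total 0); column heights now [6 5 0 0 0 0], max=6
Drop 3: S rot0 at col 1 lands with bottom-row=5; cleared 0 line(s) (total 0); column heights now [6 6 7 7 0 0], max=7
Drop 4: O rot2 at col 0 lands with bottom-row=6; cleared 0 line(s) (total 0); column heights now [8 8 7 7 0 0], max=8
Drop 5: J rot2 at col 3 lands with bottom-row=6; cleared 0 line(s) (total 0); column heights now [8 8 7 8 8 8], max=8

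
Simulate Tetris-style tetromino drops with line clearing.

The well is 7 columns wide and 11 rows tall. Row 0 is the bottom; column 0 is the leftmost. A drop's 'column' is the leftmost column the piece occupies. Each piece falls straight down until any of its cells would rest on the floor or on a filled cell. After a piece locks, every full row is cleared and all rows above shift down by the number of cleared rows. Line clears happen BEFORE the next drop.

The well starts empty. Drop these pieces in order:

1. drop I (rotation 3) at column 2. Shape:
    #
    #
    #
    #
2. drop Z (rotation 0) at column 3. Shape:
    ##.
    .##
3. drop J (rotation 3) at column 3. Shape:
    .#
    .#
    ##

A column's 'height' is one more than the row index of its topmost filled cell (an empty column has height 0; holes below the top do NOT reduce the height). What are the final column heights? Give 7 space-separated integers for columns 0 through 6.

Answer: 0 0 4 3 5 1 0

Derivation:
Drop 1: I rot3 at col 2 lands with bottom-row=0; cleared 0 line(s) (total 0); column heights now [0 0 4 0 0 0 0], max=4
Drop 2: Z rot0 at col 3 lands with bottom-row=0; cleared 0 line(s) (total 0); column heights now [0 0 4 2 2 1 0], max=4
Drop 3: J rot3 at col 3 lands with bottom-row=2; cleared 0 line(s) (total 0); column heights now [0 0 4 3 5 1 0], max=5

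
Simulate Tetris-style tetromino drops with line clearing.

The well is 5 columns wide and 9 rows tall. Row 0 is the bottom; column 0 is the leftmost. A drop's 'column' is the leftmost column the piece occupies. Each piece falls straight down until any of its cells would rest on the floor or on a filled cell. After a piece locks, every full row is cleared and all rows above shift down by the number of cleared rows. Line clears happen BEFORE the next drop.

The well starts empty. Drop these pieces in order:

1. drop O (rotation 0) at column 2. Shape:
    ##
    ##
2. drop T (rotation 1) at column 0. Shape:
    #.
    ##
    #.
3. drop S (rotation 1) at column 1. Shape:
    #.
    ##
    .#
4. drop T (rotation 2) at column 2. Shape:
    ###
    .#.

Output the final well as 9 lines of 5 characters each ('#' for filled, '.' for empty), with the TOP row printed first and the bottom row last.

Drop 1: O rot0 at col 2 lands with bottom-row=0; cleared 0 line(s) (total 0); column heights now [0 0 2 2 0], max=2
Drop 2: T rot1 at col 0 lands with bottom-row=0; cleared 0 line(s) (total 0); column heights now [3 2 2 2 0], max=3
Drop 3: S rot1 at col 1 lands with bottom-row=2; cleared 0 line(s) (total 0); column heights now [3 5 4 2 0], max=5
Drop 4: T rot2 at col 2 lands with bottom-row=3; cleared 0 line(s) (total 0); column heights now [3 5 5 5 5], max=5

Answer: .....
.....
.....
.....
.####
.###.
#.#..
####.
#.##.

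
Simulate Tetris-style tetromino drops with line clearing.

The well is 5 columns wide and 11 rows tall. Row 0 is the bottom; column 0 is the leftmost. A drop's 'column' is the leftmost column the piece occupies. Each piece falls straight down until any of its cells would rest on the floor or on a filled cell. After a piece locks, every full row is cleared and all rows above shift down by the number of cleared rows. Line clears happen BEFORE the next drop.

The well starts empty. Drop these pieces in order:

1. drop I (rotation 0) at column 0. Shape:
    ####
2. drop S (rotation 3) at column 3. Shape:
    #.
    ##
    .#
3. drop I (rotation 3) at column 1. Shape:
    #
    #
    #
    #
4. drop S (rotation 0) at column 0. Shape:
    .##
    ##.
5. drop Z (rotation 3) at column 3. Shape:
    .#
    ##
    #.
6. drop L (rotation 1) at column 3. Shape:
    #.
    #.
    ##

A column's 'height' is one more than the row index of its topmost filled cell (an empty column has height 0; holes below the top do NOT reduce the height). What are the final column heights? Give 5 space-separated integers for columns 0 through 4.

Drop 1: I rot0 at col 0 lands with bottom-row=0; cleared 0 line(s) (total 0); column heights now [1 1 1 1 0], max=1
Drop 2: S rot3 at col 3 lands with bottom-row=0; cleared 1 line(s) (total 1); column heights now [0 0 0 2 1], max=2
Drop 3: I rot3 at col 1 lands with bottom-row=0; cleared 0 line(s) (total 1); column heights now [0 4 0 2 1], max=4
Drop 4: S rot0 at col 0 lands with bottom-row=4; cleared 0 line(s) (total 1); column heights now [5 6 6 2 1], max=6
Drop 5: Z rot3 at col 3 lands with bottom-row=2; cleared 0 line(s) (total 1); column heights now [5 6 6 4 5], max=6
Drop 6: L rot1 at col 3 lands with bottom-row=5; cleared 0 line(s) (total 1); column heights now [5 6 6 8 6], max=8

Answer: 5 6 6 8 6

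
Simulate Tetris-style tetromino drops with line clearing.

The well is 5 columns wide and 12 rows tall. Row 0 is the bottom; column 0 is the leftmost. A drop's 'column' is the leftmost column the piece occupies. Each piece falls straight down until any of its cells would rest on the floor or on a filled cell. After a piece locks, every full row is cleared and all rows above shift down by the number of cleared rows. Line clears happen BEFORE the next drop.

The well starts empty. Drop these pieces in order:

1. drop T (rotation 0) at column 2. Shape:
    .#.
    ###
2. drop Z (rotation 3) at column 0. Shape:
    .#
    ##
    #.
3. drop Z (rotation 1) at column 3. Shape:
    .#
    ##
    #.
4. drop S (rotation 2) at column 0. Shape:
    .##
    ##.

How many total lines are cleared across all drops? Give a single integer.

Drop 1: T rot0 at col 2 lands with bottom-row=0; cleared 0 line(s) (total 0); column heights now [0 0 1 2 1], max=2
Drop 2: Z rot3 at col 0 lands with bottom-row=0; cleared 0 line(s) (total 0); column heights now [2 3 1 2 1], max=3
Drop 3: Z rot1 at col 3 lands with bottom-row=2; cleared 0 line(s) (total 0); column heights now [2 3 1 4 5], max=5
Drop 4: S rot2 at col 0 lands with bottom-row=3; cleared 0 line(s) (total 0); column heights now [4 5 5 4 5], max=5

Answer: 0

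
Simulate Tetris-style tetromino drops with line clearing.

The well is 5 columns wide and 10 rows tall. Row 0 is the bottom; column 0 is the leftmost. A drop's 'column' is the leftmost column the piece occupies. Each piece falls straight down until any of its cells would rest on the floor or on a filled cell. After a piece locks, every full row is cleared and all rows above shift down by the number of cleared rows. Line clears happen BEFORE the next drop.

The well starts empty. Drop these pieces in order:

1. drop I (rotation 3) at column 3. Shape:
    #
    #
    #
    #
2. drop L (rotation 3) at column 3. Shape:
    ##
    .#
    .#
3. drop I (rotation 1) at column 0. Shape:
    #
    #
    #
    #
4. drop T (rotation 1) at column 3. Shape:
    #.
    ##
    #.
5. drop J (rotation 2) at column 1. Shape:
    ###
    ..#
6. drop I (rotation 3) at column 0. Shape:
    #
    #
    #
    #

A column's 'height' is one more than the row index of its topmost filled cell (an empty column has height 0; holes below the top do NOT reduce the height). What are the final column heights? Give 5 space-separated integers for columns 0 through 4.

Answer: 8 10 10 10 7

Derivation:
Drop 1: I rot3 at col 3 lands with bottom-row=0; cleared 0 line(s) (total 0); column heights now [0 0 0 4 0], max=4
Drop 2: L rot3 at col 3 lands with bottom-row=2; cleared 0 line(s) (total 0); column heights now [0 0 0 5 5], max=5
Drop 3: I rot1 at col 0 lands with bottom-row=0; cleared 0 line(s) (total 0); column heights now [4 0 0 5 5], max=5
Drop 4: T rot1 at col 3 lands with bottom-row=5; cleared 0 line(s) (total 0); column heights now [4 0 0 8 7], max=8
Drop 5: J rot2 at col 1 lands with bottom-row=8; cleared 0 line(s) (total 0); column heights now [4 10 10 10 7], max=10
Drop 6: I rot3 at col 0 lands with bottom-row=4; cleared 0 line(s) (total 0); column heights now [8 10 10 10 7], max=10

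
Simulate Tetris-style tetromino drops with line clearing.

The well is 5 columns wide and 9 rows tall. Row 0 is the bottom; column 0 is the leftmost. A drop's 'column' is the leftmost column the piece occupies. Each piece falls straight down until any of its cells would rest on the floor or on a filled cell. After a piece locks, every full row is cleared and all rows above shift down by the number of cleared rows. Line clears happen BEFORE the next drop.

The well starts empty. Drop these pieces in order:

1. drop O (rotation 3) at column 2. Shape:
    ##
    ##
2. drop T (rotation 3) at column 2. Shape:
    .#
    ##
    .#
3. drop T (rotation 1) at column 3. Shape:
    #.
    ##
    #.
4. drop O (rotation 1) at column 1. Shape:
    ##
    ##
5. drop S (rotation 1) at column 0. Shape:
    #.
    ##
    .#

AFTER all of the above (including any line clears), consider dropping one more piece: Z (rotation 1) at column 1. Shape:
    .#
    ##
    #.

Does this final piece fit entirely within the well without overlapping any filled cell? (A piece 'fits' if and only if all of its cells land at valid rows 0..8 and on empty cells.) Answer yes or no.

Drop 1: O rot3 at col 2 lands with bottom-row=0; cleared 0 line(s) (total 0); column heights now [0 0 2 2 0], max=2
Drop 2: T rot3 at col 2 lands with bottom-row=2; cleared 0 line(s) (total 0); column heights now [0 0 4 5 0], max=5
Drop 3: T rot1 at col 3 lands with bottom-row=5; cleared 0 line(s) (total 0); column heights now [0 0 4 8 7], max=8
Drop 4: O rot1 at col 1 lands with bottom-row=4; cleared 0 line(s) (total 0); column heights now [0 6 6 8 7], max=8
Drop 5: S rot1 at col 0 lands with bottom-row=6; cleared 0 line(s) (total 0); column heights now [9 8 6 8 7], max=9
Test piece Z rot1 at col 1 (width 2): heights before test = [9 8 6 8 7]; fits = False

Answer: no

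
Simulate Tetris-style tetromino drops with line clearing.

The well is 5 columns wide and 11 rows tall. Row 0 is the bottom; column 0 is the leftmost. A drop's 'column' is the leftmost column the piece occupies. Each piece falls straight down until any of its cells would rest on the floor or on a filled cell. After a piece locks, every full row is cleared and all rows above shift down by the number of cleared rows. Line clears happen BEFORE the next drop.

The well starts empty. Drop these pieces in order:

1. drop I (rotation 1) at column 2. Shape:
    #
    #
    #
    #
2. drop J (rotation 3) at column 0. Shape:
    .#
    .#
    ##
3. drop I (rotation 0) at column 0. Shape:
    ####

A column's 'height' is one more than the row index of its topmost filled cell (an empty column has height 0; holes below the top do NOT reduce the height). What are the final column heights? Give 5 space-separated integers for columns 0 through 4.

Answer: 5 5 5 5 0

Derivation:
Drop 1: I rot1 at col 2 lands with bottom-row=0; cleared 0 line(s) (total 0); column heights now [0 0 4 0 0], max=4
Drop 2: J rot3 at col 0 lands with bottom-row=0; cleared 0 line(s) (total 0); column heights now [1 3 4 0 0], max=4
Drop 3: I rot0 at col 0 lands with bottom-row=4; cleared 0 line(s) (total 0); column heights now [5 5 5 5 0], max=5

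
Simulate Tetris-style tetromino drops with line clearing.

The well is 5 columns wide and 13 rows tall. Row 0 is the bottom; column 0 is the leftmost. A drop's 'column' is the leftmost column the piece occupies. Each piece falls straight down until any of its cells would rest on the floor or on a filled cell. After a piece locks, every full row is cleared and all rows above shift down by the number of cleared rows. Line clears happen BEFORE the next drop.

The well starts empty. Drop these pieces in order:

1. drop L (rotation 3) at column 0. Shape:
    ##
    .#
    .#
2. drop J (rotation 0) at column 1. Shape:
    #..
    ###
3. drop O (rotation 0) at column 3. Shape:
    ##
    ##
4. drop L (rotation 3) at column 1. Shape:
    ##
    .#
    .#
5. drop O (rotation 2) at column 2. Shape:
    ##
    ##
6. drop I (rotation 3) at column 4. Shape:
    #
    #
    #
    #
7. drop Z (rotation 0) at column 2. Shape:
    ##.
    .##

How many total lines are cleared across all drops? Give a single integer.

Answer: 0

Derivation:
Drop 1: L rot3 at col 0 lands with bottom-row=0; cleared 0 line(s) (total 0); column heights now [3 3 0 0 0], max=3
Drop 2: J rot0 at col 1 lands with bottom-row=3; cleared 0 line(s) (total 0); column heights now [3 5 4 4 0], max=5
Drop 3: O rot0 at col 3 lands with bottom-row=4; cleared 0 line(s) (total 0); column heights now [3 5 4 6 6], max=6
Drop 4: L rot3 at col 1 lands with bottom-row=4; cleared 0 line(s) (total 0); column heights now [3 7 7 6 6], max=7
Drop 5: O rot2 at col 2 lands with bottom-row=7; cleared 0 line(s) (total 0); column heights now [3 7 9 9 6], max=9
Drop 6: I rot3 at col 4 lands with bottom-row=6; cleared 0 line(s) (total 0); column heights now [3 7 9 9 10], max=10
Drop 7: Z rot0 at col 2 lands with bottom-row=10; cleared 0 line(s) (total 0); column heights now [3 7 12 12 11], max=12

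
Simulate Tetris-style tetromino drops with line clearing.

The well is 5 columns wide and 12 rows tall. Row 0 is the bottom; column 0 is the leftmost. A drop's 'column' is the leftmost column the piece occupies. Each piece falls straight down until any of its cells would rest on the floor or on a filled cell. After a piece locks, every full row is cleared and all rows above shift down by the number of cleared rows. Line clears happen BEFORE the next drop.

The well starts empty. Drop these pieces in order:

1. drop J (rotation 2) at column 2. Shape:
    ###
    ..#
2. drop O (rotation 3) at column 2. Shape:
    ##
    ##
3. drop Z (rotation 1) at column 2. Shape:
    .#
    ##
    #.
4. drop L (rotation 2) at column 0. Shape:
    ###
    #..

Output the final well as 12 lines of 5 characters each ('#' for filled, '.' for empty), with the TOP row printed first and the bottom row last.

Answer: .....
.....
.....
.....
.....
####.
#.##.
..#..
..##.
..##.
..###
....#

Derivation:
Drop 1: J rot2 at col 2 lands with bottom-row=0; cleared 0 line(s) (total 0); column heights now [0 0 2 2 2], max=2
Drop 2: O rot3 at col 2 lands with bottom-row=2; cleared 0 line(s) (total 0); column heights now [0 0 4 4 2], max=4
Drop 3: Z rot1 at col 2 lands with bottom-row=4; cleared 0 line(s) (total 0); column heights now [0 0 6 7 2], max=7
Drop 4: L rot2 at col 0 lands with bottom-row=5; cleared 0 line(s) (total 0); column heights now [7 7 7 7 2], max=7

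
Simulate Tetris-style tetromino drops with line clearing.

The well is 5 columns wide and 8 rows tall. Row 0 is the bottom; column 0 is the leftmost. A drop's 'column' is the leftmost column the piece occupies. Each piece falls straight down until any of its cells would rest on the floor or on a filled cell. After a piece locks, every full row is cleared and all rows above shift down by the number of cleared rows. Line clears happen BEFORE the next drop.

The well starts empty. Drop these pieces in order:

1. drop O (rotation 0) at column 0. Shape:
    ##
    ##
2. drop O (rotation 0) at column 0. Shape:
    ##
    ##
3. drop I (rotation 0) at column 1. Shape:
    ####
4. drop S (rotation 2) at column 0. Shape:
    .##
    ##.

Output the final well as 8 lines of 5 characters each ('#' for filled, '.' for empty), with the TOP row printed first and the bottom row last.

Answer: .....
.##..
##...
.####
##...
##...
##...
##...

Derivation:
Drop 1: O rot0 at col 0 lands with bottom-row=0; cleared 0 line(s) (total 0); column heights now [2 2 0 0 0], max=2
Drop 2: O rot0 at col 0 lands with bottom-row=2; cleared 0 line(s) (total 0); column heights now [4 4 0 0 0], max=4
Drop 3: I rot0 at col 1 lands with bottom-row=4; cleared 0 line(s) (total 0); column heights now [4 5 5 5 5], max=5
Drop 4: S rot2 at col 0 lands with bottom-row=5; cleared 0 line(s) (total 0); column heights now [6 7 7 5 5], max=7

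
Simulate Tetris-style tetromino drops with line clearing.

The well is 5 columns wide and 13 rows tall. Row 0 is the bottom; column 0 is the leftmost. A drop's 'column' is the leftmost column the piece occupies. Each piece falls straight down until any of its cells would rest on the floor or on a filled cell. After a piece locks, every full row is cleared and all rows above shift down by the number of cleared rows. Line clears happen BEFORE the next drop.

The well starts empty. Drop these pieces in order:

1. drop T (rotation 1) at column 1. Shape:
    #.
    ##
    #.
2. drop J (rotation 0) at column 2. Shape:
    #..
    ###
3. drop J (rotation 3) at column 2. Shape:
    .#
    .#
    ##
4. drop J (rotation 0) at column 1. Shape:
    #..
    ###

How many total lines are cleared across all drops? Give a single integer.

Answer: 0

Derivation:
Drop 1: T rot1 at col 1 lands with bottom-row=0; cleared 0 line(s) (total 0); column heights now [0 3 2 0 0], max=3
Drop 2: J rot0 at col 2 lands with bottom-row=2; cleared 0 line(s) (total 0); column heights now [0 3 4 3 3], max=4
Drop 3: J rot3 at col 2 lands with bottom-row=4; cleared 0 line(s) (total 0); column heights now [0 3 5 7 3], max=7
Drop 4: J rot0 at col 1 lands with bottom-row=7; cleared 0 line(s) (total 0); column heights now [0 9 8 8 3], max=9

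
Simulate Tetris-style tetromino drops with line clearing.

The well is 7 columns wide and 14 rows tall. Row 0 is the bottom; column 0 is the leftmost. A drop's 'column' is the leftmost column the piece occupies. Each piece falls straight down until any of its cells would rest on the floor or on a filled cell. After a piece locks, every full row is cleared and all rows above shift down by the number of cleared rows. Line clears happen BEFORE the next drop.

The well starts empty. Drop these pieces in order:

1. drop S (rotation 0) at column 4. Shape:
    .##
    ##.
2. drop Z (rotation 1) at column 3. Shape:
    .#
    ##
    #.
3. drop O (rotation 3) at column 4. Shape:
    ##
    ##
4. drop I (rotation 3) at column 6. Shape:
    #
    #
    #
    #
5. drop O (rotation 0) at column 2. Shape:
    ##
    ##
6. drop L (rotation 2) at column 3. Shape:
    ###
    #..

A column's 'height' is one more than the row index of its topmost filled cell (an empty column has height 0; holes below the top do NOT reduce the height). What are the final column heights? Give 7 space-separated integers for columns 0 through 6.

Drop 1: S rot0 at col 4 lands with bottom-row=0; cleared 0 line(s) (total 0); column heights now [0 0 0 0 1 2 2], max=2
Drop 2: Z rot1 at col 3 lands with bottom-row=0; cleared 0 line(s) (total 0); column heights now [0 0 0 2 3 2 2], max=3
Drop 3: O rot3 at col 4 lands with bottom-row=3; cleared 0 line(s) (total 0); column heights now [0 0 0 2 5 5 2], max=5
Drop 4: I rot3 at col 6 lands with bottom-row=2; cleared 0 line(s) (total 0); column heights now [0 0 0 2 5 5 6], max=6
Drop 5: O rot0 at col 2 lands with bottom-row=2; cleared 0 line(s) (total 0); column heights now [0 0 4 4 5 5 6], max=6
Drop 6: L rot2 at col 3 lands with bottom-row=4; cleared 0 line(s) (total 0); column heights now [0 0 4 6 6 6 6], max=6

Answer: 0 0 4 6 6 6 6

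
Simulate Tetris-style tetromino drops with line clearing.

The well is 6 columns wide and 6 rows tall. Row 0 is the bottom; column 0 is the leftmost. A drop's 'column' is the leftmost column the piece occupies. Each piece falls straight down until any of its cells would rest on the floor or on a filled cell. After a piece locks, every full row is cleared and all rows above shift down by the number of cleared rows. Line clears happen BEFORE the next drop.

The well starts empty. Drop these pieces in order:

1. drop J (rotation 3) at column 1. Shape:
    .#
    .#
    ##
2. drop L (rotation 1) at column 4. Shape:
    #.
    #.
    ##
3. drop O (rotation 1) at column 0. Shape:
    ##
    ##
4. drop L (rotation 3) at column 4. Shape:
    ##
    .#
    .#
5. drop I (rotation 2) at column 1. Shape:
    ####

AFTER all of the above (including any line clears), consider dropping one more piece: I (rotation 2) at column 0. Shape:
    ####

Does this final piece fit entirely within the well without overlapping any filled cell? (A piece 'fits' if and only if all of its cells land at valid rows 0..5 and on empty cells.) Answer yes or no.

Answer: yes

Derivation:
Drop 1: J rot3 at col 1 lands with bottom-row=0; cleared 0 line(s) (total 0); column heights now [0 1 3 0 0 0], max=3
Drop 2: L rot1 at col 4 lands with bottom-row=0; cleared 0 line(s) (total 0); column heights now [0 1 3 0 3 1], max=3
Drop 3: O rot1 at col 0 lands with bottom-row=1; cleared 0 line(s) (total 0); column heights now [3 3 3 0 3 1], max=3
Drop 4: L rot3 at col 4 lands with bottom-row=1; cleared 0 line(s) (total 0); column heights now [3 3 3 0 4 4], max=4
Drop 5: I rot2 at col 1 lands with bottom-row=4; cleared 0 line(s) (total 0); column heights now [3 5 5 5 5 4], max=5
Test piece I rot2 at col 0 (width 4): heights before test = [3 5 5 5 5 4]; fits = True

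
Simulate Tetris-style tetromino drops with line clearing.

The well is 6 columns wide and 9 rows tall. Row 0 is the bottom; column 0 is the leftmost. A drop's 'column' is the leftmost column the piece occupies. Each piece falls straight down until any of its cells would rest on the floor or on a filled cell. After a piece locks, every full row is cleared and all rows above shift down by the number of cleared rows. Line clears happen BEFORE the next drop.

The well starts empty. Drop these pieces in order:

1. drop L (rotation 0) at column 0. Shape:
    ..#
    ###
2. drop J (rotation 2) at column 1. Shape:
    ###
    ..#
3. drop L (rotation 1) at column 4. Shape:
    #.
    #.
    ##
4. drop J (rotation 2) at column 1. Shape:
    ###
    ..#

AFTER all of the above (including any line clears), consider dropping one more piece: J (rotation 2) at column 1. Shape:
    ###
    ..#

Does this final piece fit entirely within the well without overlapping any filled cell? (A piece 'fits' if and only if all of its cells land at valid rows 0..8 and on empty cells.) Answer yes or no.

Answer: yes

Derivation:
Drop 1: L rot0 at col 0 lands with bottom-row=0; cleared 0 line(s) (total 0); column heights now [1 1 2 0 0 0], max=2
Drop 2: J rot2 at col 1 lands with bottom-row=1; cleared 0 line(s) (total 0); column heights now [1 3 3 3 0 0], max=3
Drop 3: L rot1 at col 4 lands with bottom-row=0; cleared 0 line(s) (total 0); column heights now [1 3 3 3 3 1], max=3
Drop 4: J rot2 at col 1 lands with bottom-row=3; cleared 0 line(s) (total 0); column heights now [1 5 5 5 3 1], max=5
Test piece J rot2 at col 1 (width 3): heights before test = [1 5 5 5 3 1]; fits = True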